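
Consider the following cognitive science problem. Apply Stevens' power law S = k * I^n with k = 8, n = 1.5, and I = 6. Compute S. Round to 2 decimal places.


S = 8 * 6^1.5
6^1.5 = 14.6969
S = 8 * 14.6969
= 117.58


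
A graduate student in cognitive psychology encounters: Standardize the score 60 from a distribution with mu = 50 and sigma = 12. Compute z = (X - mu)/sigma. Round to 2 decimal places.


z = (X - mu) / sigma
= (60 - 50) / 12
= 10 / 12
= 0.83


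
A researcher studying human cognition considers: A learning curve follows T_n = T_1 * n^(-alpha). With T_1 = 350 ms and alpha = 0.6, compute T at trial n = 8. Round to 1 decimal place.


T_n = 350 * 8^(-0.6)
8^(-0.6) = 0.287175
T_n = 350 * 0.287175
= 100.5 ms


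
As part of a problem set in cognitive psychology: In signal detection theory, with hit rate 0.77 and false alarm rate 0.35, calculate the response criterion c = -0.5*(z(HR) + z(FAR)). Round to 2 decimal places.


c = -0.5 * (z(HR) + z(FAR))
z(0.77) = 0.7388
z(0.35) = -0.3853
c = -0.5 * (0.7388 + -0.3853)
= -0.5 * 0.3535
= -0.18


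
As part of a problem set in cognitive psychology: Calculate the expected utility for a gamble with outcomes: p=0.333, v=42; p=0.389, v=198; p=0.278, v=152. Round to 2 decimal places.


EU = sum(p_i * v_i)
0.333 * 42 = 13.986
0.389 * 198 = 77.022
0.278 * 152 = 42.256
EU = 13.986 + 77.022 + 42.256
= 133.26


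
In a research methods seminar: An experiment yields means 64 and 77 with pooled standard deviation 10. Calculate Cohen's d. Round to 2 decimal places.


Cohen's d = (M1 - M2) / S_pooled
= (64 - 77) / 10
= -13 / 10
= -1.30


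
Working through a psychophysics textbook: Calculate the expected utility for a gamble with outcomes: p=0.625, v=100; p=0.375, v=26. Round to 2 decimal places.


EU = sum(p_i * v_i)
0.625 * 100 = 62.5
0.375 * 26 = 9.75
EU = 62.5 + 9.75
= 72.25


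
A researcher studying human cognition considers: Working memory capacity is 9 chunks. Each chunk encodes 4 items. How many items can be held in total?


Total items = chunks * items_per_chunk
= 9 * 4
= 36


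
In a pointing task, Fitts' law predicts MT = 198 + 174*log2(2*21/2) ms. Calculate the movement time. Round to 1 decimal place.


MT = 198 + 174 * log2(2*21/2)
2D/W = 21.0
log2(21.0) = 4.3923
MT = 198 + 174 * 4.3923
= 962.3 ms


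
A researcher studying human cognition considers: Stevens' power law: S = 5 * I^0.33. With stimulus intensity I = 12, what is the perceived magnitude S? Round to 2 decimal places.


S = 5 * 12^0.33
12^0.33 = 2.2705
S = 5 * 2.2705
= 11.35


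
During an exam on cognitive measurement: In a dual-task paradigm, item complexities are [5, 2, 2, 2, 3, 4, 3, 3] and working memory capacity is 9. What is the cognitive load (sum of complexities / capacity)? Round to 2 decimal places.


Total complexity = 5 + 2 + 2 + 2 + 3 + 4 + 3 + 3 = 24
Load = total / capacity = 24 / 9
= 2.67


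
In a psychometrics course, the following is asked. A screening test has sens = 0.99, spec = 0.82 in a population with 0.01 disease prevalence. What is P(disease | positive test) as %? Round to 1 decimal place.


PPV = (sens * prev) / (sens * prev + (1-spec) * (1-prev))
Numerator = 0.99 * 0.01 = 0.0099
P(positive and no disease) = (1 - spec) * (1 - prev) = (1 - 0.82) * (1 - 0.01) = 0.1782
Denominator = 0.0099 + 0.1782 = 0.1881
PPV = 0.0099 / 0.1881 = 0.052632
As percentage = 5.3


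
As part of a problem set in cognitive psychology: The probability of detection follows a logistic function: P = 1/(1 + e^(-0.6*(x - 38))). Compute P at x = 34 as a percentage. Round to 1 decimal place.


P(x) = 1/(1 + e^(-0.6*(34 - 38)))
Exponent = -0.6 * -4 = 2.4
e^(2.4) = 11.023176
P = 1/(1 + 11.023176) = 0.083173
Percentage = 8.3


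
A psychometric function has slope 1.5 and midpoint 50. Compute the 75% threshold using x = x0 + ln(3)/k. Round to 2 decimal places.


At P = 0.75: 0.75 = 1/(1 + e^(-k*(x-x0)))
Solving: e^(-k*(x-x0)) = 1/3
x = x0 + ln(3)/k
ln(3) = 1.0986
x = 50 + 1.0986/1.5
= 50 + 0.7324
= 50.73


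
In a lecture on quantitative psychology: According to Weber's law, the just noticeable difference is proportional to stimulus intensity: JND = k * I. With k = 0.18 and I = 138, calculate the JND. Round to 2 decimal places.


JND = k * I
JND = 0.18 * 138
= 24.84


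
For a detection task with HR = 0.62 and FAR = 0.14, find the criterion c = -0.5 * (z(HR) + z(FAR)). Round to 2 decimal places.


c = -0.5 * (z(HR) + z(FAR))
z(0.62) = 0.3055
z(0.14) = -1.0803
c = -0.5 * (0.3055 + -1.0803)
= -0.5 * -0.7748
= 0.39


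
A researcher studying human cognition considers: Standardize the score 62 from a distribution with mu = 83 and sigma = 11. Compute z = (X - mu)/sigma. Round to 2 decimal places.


z = (X - mu) / sigma
= (62 - 83) / 11
= -21 / 11
= -1.91


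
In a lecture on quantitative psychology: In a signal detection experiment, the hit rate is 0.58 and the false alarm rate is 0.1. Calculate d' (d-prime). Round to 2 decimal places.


d' = z(HR) - z(FAR)
z(0.58) = 0.2019
z(0.1) = -1.2816
d' = 0.2019 - -1.2816
= 1.48


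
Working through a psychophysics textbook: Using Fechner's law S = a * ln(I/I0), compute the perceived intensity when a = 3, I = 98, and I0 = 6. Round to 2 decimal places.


S = 3 * ln(98/6)
I/I0 = 16.333333
ln(16.333333) = 2.7932
S = 3 * 2.7932
= 8.38


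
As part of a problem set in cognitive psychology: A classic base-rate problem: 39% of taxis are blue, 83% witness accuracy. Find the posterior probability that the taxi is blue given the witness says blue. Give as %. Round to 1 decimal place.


P(blue | says blue) = P(says blue | blue)*P(blue) / [P(says blue | blue)*P(blue) + P(says blue | not blue)*P(not blue)]
Numerator = 0.83 * 0.39 = 0.3237
False identification = 0.17 * 0.61 = 0.1037
P = 0.3237 / (0.3237 + 0.1037)
= 0.3237 / 0.4274
As percentage = 75.7


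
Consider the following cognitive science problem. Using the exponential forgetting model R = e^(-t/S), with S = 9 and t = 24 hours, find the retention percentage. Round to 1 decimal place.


R = e^(-t/S)
-t/S = -24/9 = -2.666667
R = e^(-2.666667) = 0.069483
Percentage = 0.069483 * 100
= 6.9


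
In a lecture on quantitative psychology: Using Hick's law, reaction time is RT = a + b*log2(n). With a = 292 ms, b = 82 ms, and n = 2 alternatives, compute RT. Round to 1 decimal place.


RT = 292 + 82 * log2(2)
log2(2) = 1.0
RT = 292 + 82 * 1.0
= 292 + 82.0
= 374.0 ms


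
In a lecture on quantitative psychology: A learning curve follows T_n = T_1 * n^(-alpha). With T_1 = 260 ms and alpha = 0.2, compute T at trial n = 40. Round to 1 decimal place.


T_n = 260 * 40^(-0.2)
40^(-0.2) = 0.478176
T_n = 260 * 0.478176
= 124.3 ms


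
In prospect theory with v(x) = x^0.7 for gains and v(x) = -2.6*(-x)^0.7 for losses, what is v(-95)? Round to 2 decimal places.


Since x = -95 < 0, use v(x) = -lambda*(-x)^alpha
(-x) = 95
95^0.7 = 24.233
v(-95) = -2.6 * 24.233
= -63.01


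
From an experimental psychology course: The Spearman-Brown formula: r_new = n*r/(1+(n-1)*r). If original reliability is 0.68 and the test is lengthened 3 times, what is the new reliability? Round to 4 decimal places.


r_new = n*r / (1 + (n-1)*r)
Numerator = 3 * 0.68 = 2.04
Denominator = 1 + 2 * 0.68 = 2.36
r_new = 2.04 / 2.36
= 0.8644


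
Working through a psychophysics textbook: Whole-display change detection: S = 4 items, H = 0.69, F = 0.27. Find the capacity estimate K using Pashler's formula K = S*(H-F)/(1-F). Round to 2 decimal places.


K = S * (H - F) / (1 - F)
H - F = 0.42
1 - F = 0.73
K = 4 * 0.42 / 0.73
= 2.30


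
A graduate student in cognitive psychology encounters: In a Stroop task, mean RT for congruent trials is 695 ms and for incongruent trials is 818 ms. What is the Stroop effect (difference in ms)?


Stroop effect = RT(incongruent) - RT(congruent)
= 818 - 695
= 123 ms


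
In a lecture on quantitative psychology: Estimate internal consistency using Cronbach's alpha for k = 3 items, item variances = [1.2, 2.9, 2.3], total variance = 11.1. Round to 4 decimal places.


alpha = (k/(k-1)) * (1 - sum(s_i^2)/s_total^2)
sum(item variances) = 6.4
k/(k-1) = 3/2 = 1.5
1 - 6.4/11.1 = 1 - 0.576577 = 0.423423
alpha = 1.5 * 0.423423
= 0.6351


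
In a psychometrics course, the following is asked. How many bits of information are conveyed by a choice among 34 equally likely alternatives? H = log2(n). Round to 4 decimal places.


H = log2(n)
H = log2(34)
= 5.0875


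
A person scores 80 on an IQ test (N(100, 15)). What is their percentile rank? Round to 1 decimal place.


z = (IQ - mean) / SD
z = (80 - 100) / 15 = -1.3333
Percentile = Phi(-1.3333) * 100
Phi(-1.3333) = 0.091217
= 9.1


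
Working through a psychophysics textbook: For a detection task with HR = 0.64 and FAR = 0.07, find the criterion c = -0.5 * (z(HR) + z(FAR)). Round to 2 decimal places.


c = -0.5 * (z(HR) + z(FAR))
z(0.64) = 0.3585
z(0.07) = -1.4758
c = -0.5 * (0.3585 + -1.4758)
= -0.5 * -1.1173
= 0.56


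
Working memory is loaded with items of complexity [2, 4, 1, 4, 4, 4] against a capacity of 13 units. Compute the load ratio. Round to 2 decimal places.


Total complexity = 2 + 4 + 1 + 4 + 4 + 4 = 19
Load = total / capacity = 19 / 13
= 1.46


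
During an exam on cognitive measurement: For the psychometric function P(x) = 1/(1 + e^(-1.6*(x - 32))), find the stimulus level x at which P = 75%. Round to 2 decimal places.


At P = 0.75: 0.75 = 1/(1 + e^(-k*(x-x0)))
Solving: e^(-k*(x-x0)) = 1/3
x = x0 + ln(3)/k
ln(3) = 1.0986
x = 32 + 1.0986/1.6
= 32 + 0.6866
= 32.69


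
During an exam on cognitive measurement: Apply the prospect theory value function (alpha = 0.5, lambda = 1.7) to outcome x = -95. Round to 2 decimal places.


Since x = -95 < 0, use v(x) = -lambda*(-x)^alpha
(-x) = 95
95^0.5 = 9.7468
v(-95) = -1.7 * 9.7468
= -16.57


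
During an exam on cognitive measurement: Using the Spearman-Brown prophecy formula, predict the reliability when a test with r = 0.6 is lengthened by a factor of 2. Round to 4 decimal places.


r_new = n*r / (1 + (n-1)*r)
Numerator = 2 * 0.6 = 1.2
Denominator = 1 + 1 * 0.6 = 1.6
r_new = 1.2 / 1.6
= 0.7500


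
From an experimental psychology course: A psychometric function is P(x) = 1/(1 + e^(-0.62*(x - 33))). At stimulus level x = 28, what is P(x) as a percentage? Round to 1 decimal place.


P(x) = 1/(1 + e^(-0.62*(28 - 33)))
Exponent = -0.62 * -5 = 3.1
e^(3.1) = 22.197951
P = 1/(1 + 22.197951) = 0.043107
Percentage = 4.3


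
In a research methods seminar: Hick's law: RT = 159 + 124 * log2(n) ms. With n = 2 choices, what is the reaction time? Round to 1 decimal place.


RT = 159 + 124 * log2(2)
log2(2) = 1.0
RT = 159 + 124 * 1.0
= 159 + 124.0
= 283.0 ms


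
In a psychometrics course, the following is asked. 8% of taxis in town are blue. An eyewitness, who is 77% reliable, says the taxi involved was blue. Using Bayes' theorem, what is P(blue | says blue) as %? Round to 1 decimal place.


P(blue | says blue) = P(says blue | blue)*P(blue) / [P(says blue | blue)*P(blue) + P(says blue | not blue)*P(not blue)]
Numerator = 0.77 * 0.08 = 0.0616
False identification = 0.23 * 0.92 = 0.2116
P = 0.0616 / (0.0616 + 0.2116)
= 0.0616 / 0.2732
As percentage = 22.5


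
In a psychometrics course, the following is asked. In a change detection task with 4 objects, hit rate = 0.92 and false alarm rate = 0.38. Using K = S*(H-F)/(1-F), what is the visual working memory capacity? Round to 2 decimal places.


K = S * (H - F) / (1 - F)
H - F = 0.54
1 - F = 0.62
K = 4 * 0.54 / 0.62
= 3.48


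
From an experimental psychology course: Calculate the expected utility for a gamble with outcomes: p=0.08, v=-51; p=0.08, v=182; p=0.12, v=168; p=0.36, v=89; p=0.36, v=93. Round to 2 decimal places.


EU = sum(p_i * v_i)
0.08 * -51 = -4.08
0.08 * 182 = 14.56
0.12 * 168 = 20.16
0.36 * 89 = 32.04
0.36 * 93 = 33.48
EU = -4.08 + 14.56 + 20.16 + 32.04 + 33.48
= 96.16


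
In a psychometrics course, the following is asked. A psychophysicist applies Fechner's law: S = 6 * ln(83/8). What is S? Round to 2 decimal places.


S = 6 * ln(83/8)
I/I0 = 10.375
ln(10.375) = 2.3394
S = 6 * 2.3394
= 14.04


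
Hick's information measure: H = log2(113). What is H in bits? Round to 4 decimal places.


H = log2(n)
H = log2(113)
= 6.8202


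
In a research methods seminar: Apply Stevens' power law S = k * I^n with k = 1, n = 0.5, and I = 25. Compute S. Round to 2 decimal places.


S = 1 * 25^0.5
25^0.5 = 5.0
S = 1 * 5.0
= 5.00


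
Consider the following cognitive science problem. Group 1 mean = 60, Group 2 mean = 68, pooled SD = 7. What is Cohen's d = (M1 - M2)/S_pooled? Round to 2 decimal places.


Cohen's d = (M1 - M2) / S_pooled
= (60 - 68) / 7
= -8 / 7
= -1.14


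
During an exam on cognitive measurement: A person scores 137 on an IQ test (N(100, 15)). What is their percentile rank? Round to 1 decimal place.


z = (IQ - mean) / SD
z = (137 - 100) / 15 = 2.4667
Percentile = Phi(2.4667) * 100
Phi(2.4667) = 0.993182
= 99.3


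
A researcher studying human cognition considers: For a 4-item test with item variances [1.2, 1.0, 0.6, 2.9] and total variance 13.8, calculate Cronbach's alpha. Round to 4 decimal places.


alpha = (k/(k-1)) * (1 - sum(s_i^2)/s_total^2)
sum(item variances) = 5.7
k/(k-1) = 4/3 = 1.333333
1 - 5.7/13.8 = 1 - 0.413043 = 0.586957
alpha = 1.333333 * 0.586957
= 0.7826


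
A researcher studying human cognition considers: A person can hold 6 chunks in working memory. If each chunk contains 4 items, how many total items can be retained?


Total items = chunks * items_per_chunk
= 6 * 4
= 24


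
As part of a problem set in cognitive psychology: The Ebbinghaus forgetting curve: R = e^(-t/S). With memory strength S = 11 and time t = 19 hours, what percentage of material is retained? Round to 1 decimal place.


R = e^(-t/S)
-t/S = -19/11 = -1.727273
R = e^(-1.727273) = 0.177769
Percentage = 0.177769 * 100
= 17.8


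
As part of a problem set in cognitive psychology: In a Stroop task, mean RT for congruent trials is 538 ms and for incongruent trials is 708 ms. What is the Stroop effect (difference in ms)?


Stroop effect = RT(incongruent) - RT(congruent)
= 708 - 538
= 170 ms


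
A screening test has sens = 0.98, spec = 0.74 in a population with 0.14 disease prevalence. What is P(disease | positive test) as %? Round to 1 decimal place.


PPV = (sens * prev) / (sens * prev + (1-spec) * (1-prev))
Numerator = 0.98 * 0.14 = 0.1372
P(positive and no disease) = (1 - spec) * (1 - prev) = (1 - 0.74) * (1 - 0.14) = 0.2236
Denominator = 0.1372 + 0.2236 = 0.3608
PPV = 0.1372 / 0.3608 = 0.380266
As percentage = 38.0


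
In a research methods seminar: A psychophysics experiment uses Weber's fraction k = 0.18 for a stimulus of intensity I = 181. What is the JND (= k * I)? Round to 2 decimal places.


JND = k * I
JND = 0.18 * 181
= 32.58


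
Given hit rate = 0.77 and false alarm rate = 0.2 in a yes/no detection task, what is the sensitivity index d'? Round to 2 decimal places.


d' = z(HR) - z(FAR)
z(0.77) = 0.7388
z(0.2) = -0.8416
d' = 0.7388 - -0.8416
= 1.58


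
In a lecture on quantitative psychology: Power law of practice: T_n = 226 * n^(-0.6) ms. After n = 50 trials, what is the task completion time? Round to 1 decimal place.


T_n = 226 * 50^(-0.6)
50^(-0.6) = 0.095635
T_n = 226 * 0.095635
= 21.6 ms


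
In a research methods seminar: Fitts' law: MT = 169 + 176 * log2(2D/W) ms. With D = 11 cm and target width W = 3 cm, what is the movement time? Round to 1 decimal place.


MT = 169 + 176 * log2(2*11/3)
2D/W = 7.333333
log2(7.333333) = 2.8745
MT = 169 + 176 * 2.8745
= 674.9 ms


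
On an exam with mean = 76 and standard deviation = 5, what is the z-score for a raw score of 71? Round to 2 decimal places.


z = (X - mu) / sigma
= (71 - 76) / 5
= -5 / 5
= -1.00


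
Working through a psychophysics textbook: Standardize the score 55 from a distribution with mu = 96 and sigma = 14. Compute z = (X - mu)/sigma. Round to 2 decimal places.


z = (X - mu) / sigma
= (55 - 96) / 14
= -41 / 14
= -2.93


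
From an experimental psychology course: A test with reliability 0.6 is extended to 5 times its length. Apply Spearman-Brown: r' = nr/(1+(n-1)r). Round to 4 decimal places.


r_new = n*r / (1 + (n-1)*r)
Numerator = 5 * 0.6 = 3.0
Denominator = 1 + 4 * 0.6 = 3.4
r_new = 3.0 / 3.4
= 0.8824


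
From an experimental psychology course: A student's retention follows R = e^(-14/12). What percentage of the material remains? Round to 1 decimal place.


R = e^(-t/S)
-t/S = -14/12 = -1.166667
R = e^(-1.166667) = 0.311403
Percentage = 0.311403 * 100
= 31.1


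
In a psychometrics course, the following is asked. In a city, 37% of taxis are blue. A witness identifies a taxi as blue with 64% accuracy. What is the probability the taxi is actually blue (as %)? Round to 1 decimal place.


P(blue | says blue) = P(says blue | blue)*P(blue) / [P(says blue | blue)*P(blue) + P(says blue | not blue)*P(not blue)]
Numerator = 0.64 * 0.37 = 0.2368
False identification = 0.36 * 0.63 = 0.2268
P = 0.2368 / (0.2368 + 0.2268)
= 0.2368 / 0.4636
As percentage = 51.1


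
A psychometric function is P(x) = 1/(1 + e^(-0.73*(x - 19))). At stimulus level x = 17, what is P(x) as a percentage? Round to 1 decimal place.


P(x) = 1/(1 + e^(-0.73*(17 - 19)))
Exponent = -0.73 * -2 = 1.46
e^(1.46) = 4.30596
P = 1/(1 + 4.30596) = 0.188467
Percentage = 18.8


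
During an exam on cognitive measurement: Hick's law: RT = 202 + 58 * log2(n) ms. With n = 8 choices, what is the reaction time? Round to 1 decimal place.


RT = 202 + 58 * log2(8)
log2(8) = 3.0
RT = 202 + 58 * 3.0
= 202 + 174.0
= 376.0 ms


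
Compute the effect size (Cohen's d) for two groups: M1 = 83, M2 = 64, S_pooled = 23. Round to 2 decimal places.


Cohen's d = (M1 - M2) / S_pooled
= (83 - 64) / 23
= 19 / 23
= 0.83


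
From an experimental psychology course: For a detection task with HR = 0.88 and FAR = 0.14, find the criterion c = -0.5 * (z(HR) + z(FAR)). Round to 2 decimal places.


c = -0.5 * (z(HR) + z(FAR))
z(0.88) = 1.175
z(0.14) = -1.0803
c = -0.5 * (1.175 + -1.0803)
= -0.5 * 0.0947
= -0.05


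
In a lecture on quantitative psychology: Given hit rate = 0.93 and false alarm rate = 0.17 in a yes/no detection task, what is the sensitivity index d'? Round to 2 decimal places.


d' = z(HR) - z(FAR)
z(0.93) = 1.4758
z(0.17) = -0.9542
d' = 1.4758 - -0.9542
= 2.43


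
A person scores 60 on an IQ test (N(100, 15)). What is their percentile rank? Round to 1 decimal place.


z = (IQ - mean) / SD
z = (60 - 100) / 15 = -2.6667
Percentile = Phi(-2.6667) * 100
Phi(-2.6667) = 0.00383
= 0.4


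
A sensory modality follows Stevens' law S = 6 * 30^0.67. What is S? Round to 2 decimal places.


S = 6 * 30^0.67
30^0.67 = 9.765
S = 6 * 9.765
= 58.59


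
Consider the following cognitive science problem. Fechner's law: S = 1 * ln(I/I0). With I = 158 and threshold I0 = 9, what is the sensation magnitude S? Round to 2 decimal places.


S = 1 * ln(158/9)
I/I0 = 17.555556
ln(17.555556) = 2.8654
S = 1 * 2.8654
= 2.87


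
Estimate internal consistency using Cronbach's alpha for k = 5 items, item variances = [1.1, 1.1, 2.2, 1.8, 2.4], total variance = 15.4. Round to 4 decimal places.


alpha = (k/(k-1)) * (1 - sum(s_i^2)/s_total^2)
sum(item variances) = 8.6
k/(k-1) = 5/4 = 1.25
1 - 8.6/15.4 = 1 - 0.558442 = 0.441558
alpha = 1.25 * 0.441558
= 0.5519


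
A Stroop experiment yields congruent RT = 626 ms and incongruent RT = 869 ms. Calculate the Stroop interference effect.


Stroop effect = RT(incongruent) - RT(congruent)
= 869 - 626
= 243 ms


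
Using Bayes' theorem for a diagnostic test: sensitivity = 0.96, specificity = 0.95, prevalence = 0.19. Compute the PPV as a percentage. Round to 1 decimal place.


PPV = (sens * prev) / (sens * prev + (1-spec) * (1-prev))
Numerator = 0.96 * 0.19 = 0.1824
P(positive and no disease) = (1 - spec) * (1 - prev) = (1 - 0.95) * (1 - 0.19) = 0.0405
Denominator = 0.1824 + 0.0405 = 0.2229
PPV = 0.1824 / 0.2229 = 0.818304
As percentage = 81.8


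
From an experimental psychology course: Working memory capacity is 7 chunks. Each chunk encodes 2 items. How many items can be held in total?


Total items = chunks * items_per_chunk
= 7 * 2
= 14


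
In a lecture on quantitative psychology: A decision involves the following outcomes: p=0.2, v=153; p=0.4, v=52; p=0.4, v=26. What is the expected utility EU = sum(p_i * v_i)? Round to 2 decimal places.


EU = sum(p_i * v_i)
0.2 * 153 = 30.6
0.4 * 52 = 20.8
0.4 * 26 = 10.4
EU = 30.6 + 20.8 + 10.4
= 61.80


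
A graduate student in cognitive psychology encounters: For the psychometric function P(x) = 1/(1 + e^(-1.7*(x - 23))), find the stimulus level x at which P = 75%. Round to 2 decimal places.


At P = 0.75: 0.75 = 1/(1 + e^(-k*(x-x0)))
Solving: e^(-k*(x-x0)) = 1/3
x = x0 + ln(3)/k
ln(3) = 1.0986
x = 23 + 1.0986/1.7
= 23 + 0.6462
= 23.65


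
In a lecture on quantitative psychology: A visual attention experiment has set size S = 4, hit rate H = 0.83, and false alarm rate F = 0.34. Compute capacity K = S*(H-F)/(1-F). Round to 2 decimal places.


K = S * (H - F) / (1 - F)
H - F = 0.49
1 - F = 0.66
K = 4 * 0.49 / 0.66
= 2.97


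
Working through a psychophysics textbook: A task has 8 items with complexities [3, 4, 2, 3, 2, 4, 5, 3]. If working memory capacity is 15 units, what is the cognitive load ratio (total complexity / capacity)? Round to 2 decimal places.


Total complexity = 3 + 4 + 2 + 3 + 2 + 4 + 5 + 3 = 26
Load = total / capacity = 26 / 15
= 1.73


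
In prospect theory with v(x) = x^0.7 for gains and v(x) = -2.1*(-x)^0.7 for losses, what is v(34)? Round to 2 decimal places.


Since x = 34 >= 0, use v(x) = x^0.7
34^0.7 = 11.8042
v(34) = 11.80


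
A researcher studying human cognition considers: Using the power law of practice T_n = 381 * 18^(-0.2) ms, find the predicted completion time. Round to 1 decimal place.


T_n = 381 * 18^(-0.2)
18^(-0.2) = 0.560978
T_n = 381 * 0.560978
= 213.7 ms


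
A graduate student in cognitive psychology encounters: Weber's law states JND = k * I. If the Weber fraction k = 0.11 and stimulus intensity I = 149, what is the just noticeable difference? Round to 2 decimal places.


JND = k * I
JND = 0.11 * 149
= 16.39


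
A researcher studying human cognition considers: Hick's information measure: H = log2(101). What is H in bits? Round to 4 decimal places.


H = log2(n)
H = log2(101)
= 6.6582


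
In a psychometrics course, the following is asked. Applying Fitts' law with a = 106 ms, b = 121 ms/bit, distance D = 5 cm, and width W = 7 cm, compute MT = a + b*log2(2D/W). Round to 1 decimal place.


MT = 106 + 121 * log2(2*5/7)
2D/W = 1.428571
log2(1.428571) = 0.5146
MT = 106 + 121 * 0.5146
= 168.3 ms


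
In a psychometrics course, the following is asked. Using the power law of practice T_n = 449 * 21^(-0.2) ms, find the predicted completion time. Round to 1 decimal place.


T_n = 449 * 21^(-0.2)
21^(-0.2) = 0.543946
T_n = 449 * 0.543946
= 244.2 ms


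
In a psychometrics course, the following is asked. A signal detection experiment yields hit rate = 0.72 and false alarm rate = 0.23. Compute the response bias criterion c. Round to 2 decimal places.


c = -0.5 * (z(HR) + z(FAR))
z(0.72) = 0.5828
z(0.23) = -0.7388
c = -0.5 * (0.5828 + -0.7388)
= -0.5 * -0.156
= 0.08


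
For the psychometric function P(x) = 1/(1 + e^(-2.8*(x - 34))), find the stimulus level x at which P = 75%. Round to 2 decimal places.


At P = 0.75: 0.75 = 1/(1 + e^(-k*(x-x0)))
Solving: e^(-k*(x-x0)) = 1/3
x = x0 + ln(3)/k
ln(3) = 1.0986
x = 34 + 1.0986/2.8
= 34 + 0.3924
= 34.39


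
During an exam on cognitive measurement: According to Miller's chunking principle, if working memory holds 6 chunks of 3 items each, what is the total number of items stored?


Total items = chunks * items_per_chunk
= 6 * 3
= 18


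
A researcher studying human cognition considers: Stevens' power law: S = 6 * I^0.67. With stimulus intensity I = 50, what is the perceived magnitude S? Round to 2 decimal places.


S = 6 * 50^0.67
50^0.67 = 13.7502
S = 6 * 13.7502
= 82.50


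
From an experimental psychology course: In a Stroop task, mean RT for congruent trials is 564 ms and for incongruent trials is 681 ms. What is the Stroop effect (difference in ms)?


Stroop effect = RT(incongruent) - RT(congruent)
= 681 - 564
= 117 ms


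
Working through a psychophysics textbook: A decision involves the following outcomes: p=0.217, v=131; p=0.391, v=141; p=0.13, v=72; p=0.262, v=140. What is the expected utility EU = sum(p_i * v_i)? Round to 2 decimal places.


EU = sum(p_i * v_i)
0.217 * 131 = 28.427
0.391 * 141 = 55.131
0.13 * 72 = 9.36
0.262 * 140 = 36.68
EU = 28.427 + 55.131 + 9.36 + 36.68
= 129.60


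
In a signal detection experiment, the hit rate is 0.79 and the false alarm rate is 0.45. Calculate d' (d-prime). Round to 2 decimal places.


d' = z(HR) - z(FAR)
z(0.79) = 0.8064
z(0.45) = -0.1257
d' = 0.8064 - -0.1257
= 0.93


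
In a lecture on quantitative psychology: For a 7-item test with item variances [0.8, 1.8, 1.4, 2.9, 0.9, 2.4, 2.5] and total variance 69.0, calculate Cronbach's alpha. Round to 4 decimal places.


alpha = (k/(k-1)) * (1 - sum(s_i^2)/s_total^2)
sum(item variances) = 12.7
k/(k-1) = 7/6 = 1.166667
1 - 12.7/69.0 = 1 - 0.184058 = 0.815942
alpha = 1.166667 * 0.815942
= 0.9519


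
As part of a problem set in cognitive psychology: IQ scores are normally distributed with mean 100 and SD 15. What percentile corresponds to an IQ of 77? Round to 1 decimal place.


z = (IQ - mean) / SD
z = (77 - 100) / 15 = -1.5333
Percentile = Phi(-1.5333) * 100
Phi(-1.5333) = 0.062601
= 6.3


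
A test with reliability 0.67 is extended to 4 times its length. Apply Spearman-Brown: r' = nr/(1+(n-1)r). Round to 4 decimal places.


r_new = n*r / (1 + (n-1)*r)
Numerator = 4 * 0.67 = 2.68
Denominator = 1 + 3 * 0.67 = 3.01
r_new = 2.68 / 3.01
= 0.8904


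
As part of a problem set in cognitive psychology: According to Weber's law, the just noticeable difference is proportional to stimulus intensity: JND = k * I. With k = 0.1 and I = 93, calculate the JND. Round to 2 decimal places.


JND = k * I
JND = 0.1 * 93
= 9.30


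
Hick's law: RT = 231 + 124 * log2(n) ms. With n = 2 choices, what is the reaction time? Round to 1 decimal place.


RT = 231 + 124 * log2(2)
log2(2) = 1.0
RT = 231 + 124 * 1.0
= 231 + 124.0
= 355.0 ms


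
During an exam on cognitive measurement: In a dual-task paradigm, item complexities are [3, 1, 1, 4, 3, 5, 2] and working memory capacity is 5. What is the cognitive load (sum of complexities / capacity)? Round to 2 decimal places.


Total complexity = 3 + 1 + 1 + 4 + 3 + 5 + 2 = 19
Load = total / capacity = 19 / 5
= 3.80


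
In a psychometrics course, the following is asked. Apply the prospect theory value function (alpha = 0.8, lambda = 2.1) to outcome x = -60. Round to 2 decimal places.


Since x = -60 < 0, use v(x) = -lambda*(-x)^alpha
(-x) = 60
60^0.8 = 26.4558
v(-60) = -2.1 * 26.4558
= -55.56


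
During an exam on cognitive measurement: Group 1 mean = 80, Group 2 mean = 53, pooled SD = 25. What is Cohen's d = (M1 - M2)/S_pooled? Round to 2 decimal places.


Cohen's d = (M1 - M2) / S_pooled
= (80 - 53) / 25
= 27 / 25
= 1.08


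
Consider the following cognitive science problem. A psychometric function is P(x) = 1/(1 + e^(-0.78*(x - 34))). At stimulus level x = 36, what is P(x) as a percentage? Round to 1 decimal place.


P(x) = 1/(1 + e^(-0.78*(36 - 34)))
Exponent = -0.78 * 2 = -1.56
e^(-1.56) = 0.210136
P = 1/(1 + 0.210136) = 0.826353
Percentage = 82.6


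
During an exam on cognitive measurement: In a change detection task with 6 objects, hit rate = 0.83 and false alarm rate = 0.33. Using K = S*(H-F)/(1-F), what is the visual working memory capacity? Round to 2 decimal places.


K = S * (H - F) / (1 - F)
H - F = 0.5
1 - F = 0.67
K = 6 * 0.5 / 0.67
= 4.48


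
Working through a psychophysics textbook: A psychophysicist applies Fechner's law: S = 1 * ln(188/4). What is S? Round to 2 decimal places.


S = 1 * ln(188/4)
I/I0 = 47.0
ln(47.0) = 3.8501
S = 1 * 3.8501
= 3.85


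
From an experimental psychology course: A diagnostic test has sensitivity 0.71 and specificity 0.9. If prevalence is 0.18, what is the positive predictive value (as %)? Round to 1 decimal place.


PPV = (sens * prev) / (sens * prev + (1-spec) * (1-prev))
Numerator = 0.71 * 0.18 = 0.1278
P(positive and no disease) = (1 - spec) * (1 - prev) = (1 - 0.9) * (1 - 0.18) = 0.082
Denominator = 0.1278 + 0.082 = 0.2098
PPV = 0.1278 / 0.2098 = 0.609152
As percentage = 60.9


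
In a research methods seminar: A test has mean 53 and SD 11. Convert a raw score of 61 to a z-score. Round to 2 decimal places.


z = (X - mu) / sigma
= (61 - 53) / 11
= 8 / 11
= 0.73


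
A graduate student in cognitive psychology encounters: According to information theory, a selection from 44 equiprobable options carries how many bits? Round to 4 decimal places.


H = log2(n)
H = log2(44)
= 5.4594


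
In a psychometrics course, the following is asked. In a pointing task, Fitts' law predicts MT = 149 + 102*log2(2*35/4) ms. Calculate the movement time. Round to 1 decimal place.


MT = 149 + 102 * log2(2*35/4)
2D/W = 17.5
log2(17.5) = 4.1293
MT = 149 + 102 * 4.1293
= 570.2 ms


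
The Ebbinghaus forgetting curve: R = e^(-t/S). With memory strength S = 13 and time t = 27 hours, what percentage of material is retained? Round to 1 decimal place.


R = e^(-t/S)
-t/S = -27/13 = -2.076923
R = e^(-2.076923) = 0.125315
Percentage = 0.125315 * 100
= 12.5


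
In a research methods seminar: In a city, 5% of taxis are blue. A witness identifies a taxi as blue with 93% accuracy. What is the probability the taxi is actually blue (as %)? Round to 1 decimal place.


P(blue | says blue) = P(says blue | blue)*P(blue) / [P(says blue | blue)*P(blue) + P(says blue | not blue)*P(not blue)]
Numerator = 0.93 * 0.05 = 0.0465
False identification = 0.07 * 0.95 = 0.0665
P = 0.0465 / (0.0465 + 0.0665)
= 0.0465 / 0.113
As percentage = 41.2


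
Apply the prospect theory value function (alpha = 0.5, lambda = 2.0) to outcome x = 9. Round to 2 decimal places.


Since x = 9 >= 0, use v(x) = x^0.5
9^0.5 = 3.0
v(9) = 3.00


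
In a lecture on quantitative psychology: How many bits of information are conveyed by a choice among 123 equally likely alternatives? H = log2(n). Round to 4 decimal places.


H = log2(n)
H = log2(123)
= 6.9425


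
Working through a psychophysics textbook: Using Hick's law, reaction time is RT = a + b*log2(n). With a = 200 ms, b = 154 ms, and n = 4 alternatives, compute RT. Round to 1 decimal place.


RT = 200 + 154 * log2(4)
log2(4) = 2.0
RT = 200 + 154 * 2.0
= 200 + 308.0
= 508.0 ms


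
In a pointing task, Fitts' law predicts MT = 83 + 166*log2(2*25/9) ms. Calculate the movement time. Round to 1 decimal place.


MT = 83 + 166 * log2(2*25/9)
2D/W = 5.555556
log2(5.555556) = 2.4739
MT = 83 + 166 * 2.4739
= 493.7 ms


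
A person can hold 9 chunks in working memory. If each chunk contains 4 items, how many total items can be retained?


Total items = chunks * items_per_chunk
= 9 * 4
= 36


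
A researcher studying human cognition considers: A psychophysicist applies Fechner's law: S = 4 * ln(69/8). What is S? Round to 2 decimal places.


S = 4 * ln(69/8)
I/I0 = 8.625
ln(8.625) = 2.1547
S = 4 * 2.1547
= 8.62


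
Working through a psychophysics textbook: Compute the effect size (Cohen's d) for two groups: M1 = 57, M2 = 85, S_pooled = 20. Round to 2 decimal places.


Cohen's d = (M1 - M2) / S_pooled
= (57 - 85) / 20
= -28 / 20
= -1.40


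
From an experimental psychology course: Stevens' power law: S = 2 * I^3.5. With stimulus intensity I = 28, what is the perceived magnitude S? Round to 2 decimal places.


S = 2 * 28^3.5
28^3.5 = 116159.0656
S = 2 * 116159.0656
= 232318.13


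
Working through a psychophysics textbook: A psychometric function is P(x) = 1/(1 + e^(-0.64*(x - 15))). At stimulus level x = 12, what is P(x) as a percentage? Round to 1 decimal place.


P(x) = 1/(1 + e^(-0.64*(12 - 15)))
Exponent = -0.64 * -3 = 1.92
e^(1.92) = 6.820958
P = 1/(1 + 6.820958) = 0.127862
Percentage = 12.8


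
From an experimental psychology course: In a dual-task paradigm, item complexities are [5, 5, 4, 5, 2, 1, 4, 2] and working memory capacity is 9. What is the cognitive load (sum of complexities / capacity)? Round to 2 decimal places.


Total complexity = 5 + 5 + 4 + 5 + 2 + 1 + 4 + 2 = 28
Load = total / capacity = 28 / 9
= 3.11


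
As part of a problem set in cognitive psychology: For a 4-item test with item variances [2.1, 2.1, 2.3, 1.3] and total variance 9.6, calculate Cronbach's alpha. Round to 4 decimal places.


alpha = (k/(k-1)) * (1 - sum(s_i^2)/s_total^2)
sum(item variances) = 7.8
k/(k-1) = 4/3 = 1.333333
1 - 7.8/9.6 = 1 - 0.8125 = 0.1875
alpha = 1.333333 * 0.1875
= 0.2500


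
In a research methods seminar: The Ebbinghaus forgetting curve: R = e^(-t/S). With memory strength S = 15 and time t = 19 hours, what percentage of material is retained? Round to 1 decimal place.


R = e^(-t/S)
-t/S = -19/15 = -1.266667
R = e^(-1.266667) = 0.281769
Percentage = 0.281769 * 100
= 28.2


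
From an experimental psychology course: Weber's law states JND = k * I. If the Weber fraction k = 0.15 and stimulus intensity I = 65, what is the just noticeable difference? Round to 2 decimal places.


JND = k * I
JND = 0.15 * 65
= 9.75


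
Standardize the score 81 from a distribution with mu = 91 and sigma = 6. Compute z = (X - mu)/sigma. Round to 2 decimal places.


z = (X - mu) / sigma
= (81 - 91) / 6
= -10 / 6
= -1.67


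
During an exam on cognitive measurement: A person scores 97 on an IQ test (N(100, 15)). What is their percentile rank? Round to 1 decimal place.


z = (IQ - mean) / SD
z = (97 - 100) / 15 = -0.2
Percentile = Phi(-0.2) * 100
Phi(-0.2) = 0.42074
= 42.1


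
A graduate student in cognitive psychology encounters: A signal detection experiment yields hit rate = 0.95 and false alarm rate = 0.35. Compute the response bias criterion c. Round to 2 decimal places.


c = -0.5 * (z(HR) + z(FAR))
z(0.95) = 1.6449
z(0.35) = -0.3853
c = -0.5 * (1.6449 + -0.3853)
= -0.5 * 1.2596
= -0.63


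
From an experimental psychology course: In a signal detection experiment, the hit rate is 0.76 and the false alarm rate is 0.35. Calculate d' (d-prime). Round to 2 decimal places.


d' = z(HR) - z(FAR)
z(0.76) = 0.7063
z(0.35) = -0.3853
d' = 0.7063 - -0.3853
= 1.09


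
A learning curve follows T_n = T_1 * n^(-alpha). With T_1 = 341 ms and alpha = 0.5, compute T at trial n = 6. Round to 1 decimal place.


T_n = 341 * 6^(-0.5)
6^(-0.5) = 0.408248
T_n = 341 * 0.408248
= 139.2 ms


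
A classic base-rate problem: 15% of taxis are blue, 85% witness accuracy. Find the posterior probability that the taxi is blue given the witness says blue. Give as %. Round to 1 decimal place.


P(blue | says blue) = P(says blue | blue)*P(blue) / [P(says blue | blue)*P(blue) + P(says blue | not blue)*P(not blue)]
Numerator = 0.85 * 0.15 = 0.1275
False identification = 0.15 * 0.85 = 0.1275
P = 0.1275 / (0.1275 + 0.1275)
= 0.1275 / 0.255
As percentage = 50.0


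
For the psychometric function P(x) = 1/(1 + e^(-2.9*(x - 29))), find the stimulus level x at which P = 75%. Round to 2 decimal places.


At P = 0.75: 0.75 = 1/(1 + e^(-k*(x-x0)))
Solving: e^(-k*(x-x0)) = 1/3
x = x0 + ln(3)/k
ln(3) = 1.0986
x = 29 + 1.0986/2.9
= 29 + 0.3788
= 29.38


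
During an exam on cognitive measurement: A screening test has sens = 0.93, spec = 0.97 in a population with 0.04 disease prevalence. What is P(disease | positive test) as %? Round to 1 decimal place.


PPV = (sens * prev) / (sens * prev + (1-spec) * (1-prev))
Numerator = 0.93 * 0.04 = 0.0372
P(positive and no disease) = (1 - spec) * (1 - prev) = (1 - 0.97) * (1 - 0.04) = 0.0288
Denominator = 0.0372 + 0.0288 = 0.066
PPV = 0.0372 / 0.066 = 0.563636
As percentage = 56.4


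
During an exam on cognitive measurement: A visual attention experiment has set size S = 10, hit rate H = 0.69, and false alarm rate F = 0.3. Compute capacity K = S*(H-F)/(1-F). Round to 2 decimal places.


K = S * (H - F) / (1 - F)
H - F = 0.39
1 - F = 0.7
K = 10 * 0.39 / 0.7
= 5.57


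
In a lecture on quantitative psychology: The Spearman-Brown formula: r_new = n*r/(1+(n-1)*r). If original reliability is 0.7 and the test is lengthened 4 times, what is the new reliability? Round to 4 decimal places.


r_new = n*r / (1 + (n-1)*r)
Numerator = 4 * 0.7 = 2.8
Denominator = 1 + 3 * 0.7 = 3.1
r_new = 2.8 / 3.1
= 0.9032


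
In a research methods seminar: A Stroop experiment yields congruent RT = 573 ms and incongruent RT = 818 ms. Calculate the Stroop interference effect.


Stroop effect = RT(incongruent) - RT(congruent)
= 818 - 573
= 245 ms


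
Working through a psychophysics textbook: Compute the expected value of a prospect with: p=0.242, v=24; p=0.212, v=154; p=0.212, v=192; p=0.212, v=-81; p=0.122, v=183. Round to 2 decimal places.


EU = sum(p_i * v_i)
0.242 * 24 = 5.808
0.212 * 154 = 32.648
0.212 * 192 = 40.704
0.212 * -81 = -17.172
0.122 * 183 = 22.326
EU = 5.808 + 32.648 + 40.704 + -17.172 + 22.326
= 84.31


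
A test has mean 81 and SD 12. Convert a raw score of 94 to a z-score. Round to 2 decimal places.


z = (X - mu) / sigma
= (94 - 81) / 12
= 13 / 12
= 1.08


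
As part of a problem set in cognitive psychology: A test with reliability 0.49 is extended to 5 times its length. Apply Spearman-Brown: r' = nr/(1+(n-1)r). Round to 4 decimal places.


r_new = n*r / (1 + (n-1)*r)
Numerator = 5 * 0.49 = 2.45
Denominator = 1 + 4 * 0.49 = 2.96
r_new = 2.45 / 2.96
= 0.8277


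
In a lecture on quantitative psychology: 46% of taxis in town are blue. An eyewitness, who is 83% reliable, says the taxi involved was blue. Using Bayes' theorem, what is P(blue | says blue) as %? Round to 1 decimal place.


P(blue | says blue) = P(says blue | blue)*P(blue) / [P(says blue | blue)*P(blue) + P(says blue | not blue)*P(not blue)]
Numerator = 0.83 * 0.46 = 0.3818
False identification = 0.17 * 0.54 = 0.0918
P = 0.3818 / (0.3818 + 0.0918)
= 0.3818 / 0.4736
As percentage = 80.6


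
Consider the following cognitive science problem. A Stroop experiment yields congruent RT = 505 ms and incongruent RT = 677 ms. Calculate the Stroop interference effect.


Stroop effect = RT(incongruent) - RT(congruent)
= 677 - 505
= 172 ms


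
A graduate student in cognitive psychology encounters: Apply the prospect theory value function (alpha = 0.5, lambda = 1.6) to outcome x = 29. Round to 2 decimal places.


Since x = 29 >= 0, use v(x) = x^0.5
29^0.5 = 5.3852
v(29) = 5.39


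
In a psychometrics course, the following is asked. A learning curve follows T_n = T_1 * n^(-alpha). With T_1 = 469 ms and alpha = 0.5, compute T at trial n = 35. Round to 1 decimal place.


T_n = 469 * 35^(-0.5)
35^(-0.5) = 0.169031
T_n = 469 * 0.169031
= 79.3 ms


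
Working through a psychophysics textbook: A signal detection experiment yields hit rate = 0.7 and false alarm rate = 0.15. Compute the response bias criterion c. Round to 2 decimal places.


c = -0.5 * (z(HR) + z(FAR))
z(0.7) = 0.5244
z(0.15) = -1.0364
c = -0.5 * (0.5244 + -1.0364)
= -0.5 * -0.512
= 0.26


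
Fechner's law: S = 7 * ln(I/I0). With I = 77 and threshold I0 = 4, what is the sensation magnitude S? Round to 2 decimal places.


S = 7 * ln(77/4)
I/I0 = 19.25
ln(19.25) = 2.9575
S = 7 * 2.9575
= 20.70


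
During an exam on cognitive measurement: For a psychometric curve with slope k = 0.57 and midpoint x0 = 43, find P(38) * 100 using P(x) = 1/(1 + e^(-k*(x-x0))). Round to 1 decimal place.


P(x) = 1/(1 + e^(-0.57*(38 - 43)))
Exponent = -0.57 * -5 = 2.85
e^(2.85) = 17.287782
P = 1/(1 + 17.287782) = 0.054681
Percentage = 5.5
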